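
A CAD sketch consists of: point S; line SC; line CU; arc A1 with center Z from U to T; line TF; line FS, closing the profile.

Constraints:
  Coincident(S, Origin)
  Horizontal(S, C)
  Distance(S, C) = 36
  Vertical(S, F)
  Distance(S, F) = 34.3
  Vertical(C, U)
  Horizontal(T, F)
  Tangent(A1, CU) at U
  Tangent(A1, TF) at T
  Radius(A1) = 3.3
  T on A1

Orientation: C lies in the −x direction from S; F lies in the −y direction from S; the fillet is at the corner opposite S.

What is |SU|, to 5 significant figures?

47.508

S is at the origin; S and C share the same y with |SC| = 36.0 and C on the −x side, so C = (-36.000, 0.0000). SF is vertical with |SF| = 34.3 and F on the −y side, so F = (0.0000, -34.300). The virtual corner opposite S is at (-36.000, -34.300). Since A1 is tangent to CU there, ZU ⟂ CU and tangency of A1 to TF means the radius ZT is perpendicular to TF, with radius 3.3, so the center Z sits 3.3 in from both sides at Z = (-32.700, -31.000). That places the tangent points at U = (-36.000, -31.000) on CU and T = (-32.700, -34.300) on TF. Then |SU| = |U − S| = 47.508.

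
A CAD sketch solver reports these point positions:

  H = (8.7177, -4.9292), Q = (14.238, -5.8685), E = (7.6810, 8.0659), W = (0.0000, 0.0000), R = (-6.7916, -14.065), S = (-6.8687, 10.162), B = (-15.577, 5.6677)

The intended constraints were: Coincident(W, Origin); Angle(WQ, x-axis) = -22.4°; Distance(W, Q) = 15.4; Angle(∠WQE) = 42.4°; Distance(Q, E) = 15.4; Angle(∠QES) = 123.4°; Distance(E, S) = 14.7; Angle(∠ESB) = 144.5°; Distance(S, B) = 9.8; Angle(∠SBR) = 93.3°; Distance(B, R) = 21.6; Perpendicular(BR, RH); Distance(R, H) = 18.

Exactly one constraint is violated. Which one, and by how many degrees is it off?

Perpendicular(BR, RH) — off by 6.50°.

W = (0.00, 0.00) ✓; WQ at -22.40° ✓; |WQ| = 15.40 ✓; ∠WQE = 42.40° ✓; |QE| = 15.40 ✓; ∠QES = 123.4° ✓; |ES| = 14.70 ✓; ∠ESB = 144.5° ✓; |SB| = 9.800 ✓; ∠SBR = 93.30° ✓; |BR| = 21.60 ✓; ∠(BR, RH) = 96.50° ✗; |RH| = 18.00 ✓.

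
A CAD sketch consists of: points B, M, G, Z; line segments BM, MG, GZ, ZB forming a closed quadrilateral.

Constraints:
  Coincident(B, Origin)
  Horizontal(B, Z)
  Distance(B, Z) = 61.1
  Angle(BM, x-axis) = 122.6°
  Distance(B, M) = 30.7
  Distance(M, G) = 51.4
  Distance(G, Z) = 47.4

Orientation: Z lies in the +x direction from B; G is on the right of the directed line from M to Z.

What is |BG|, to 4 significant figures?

21.18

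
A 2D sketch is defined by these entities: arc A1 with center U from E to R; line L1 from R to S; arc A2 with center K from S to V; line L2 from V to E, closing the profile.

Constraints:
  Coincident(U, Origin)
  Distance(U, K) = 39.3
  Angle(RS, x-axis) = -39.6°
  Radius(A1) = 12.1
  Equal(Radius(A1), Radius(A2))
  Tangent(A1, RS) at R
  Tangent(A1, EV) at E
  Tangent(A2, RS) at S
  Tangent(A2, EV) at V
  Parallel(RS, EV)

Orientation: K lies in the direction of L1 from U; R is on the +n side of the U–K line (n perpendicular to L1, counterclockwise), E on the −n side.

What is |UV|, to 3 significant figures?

41.1

The slot axis is L1's direction at -39.6°, so u = (cos -39.6°, sin -39.6°) = (0.771, -0.637) and n = (−sin -39.6°, cos -39.6°) = (0.637, 0.771). U is at the origin and K lies 39.3 along u from U, so K = 39.3·u = (30.3, -25.1). Tangency of A1 to both parallel lines with radius 12.1 puts R and E at U ± 12.1·n: R = (7.71, 9.32), E = (-7.71, -9.32). Equal radii place S and V the same way about K: S = K + 12.1·n = (38.0, -15.7), V = K − 12.1·n = (22.6, -34.4). Then |UV| = |V − U| = 41.1.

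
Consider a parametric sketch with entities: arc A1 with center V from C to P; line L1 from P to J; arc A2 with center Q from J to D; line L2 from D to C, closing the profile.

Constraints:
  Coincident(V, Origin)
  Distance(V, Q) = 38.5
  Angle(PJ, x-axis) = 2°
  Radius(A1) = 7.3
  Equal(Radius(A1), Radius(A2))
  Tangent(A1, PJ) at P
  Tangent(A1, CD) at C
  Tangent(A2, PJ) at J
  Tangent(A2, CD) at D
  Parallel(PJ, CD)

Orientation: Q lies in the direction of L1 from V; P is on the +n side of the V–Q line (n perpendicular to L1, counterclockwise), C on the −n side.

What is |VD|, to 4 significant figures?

39.19

The slot axis is L1's direction at 2.0°, so u = (cos 2.0°, sin 2.0°) = (0.9994, 0.03490) and n = (−sin 2.0°, cos 2.0°) = (-0.03490, 0.9994). V is at the origin and Q lies 38.5 along u from V, so Q = 38.5·u = (38.48, 1.344). Tangency of A1 to both parallel lines with radius 7.3 puts P and C at V ± 7.3·n: P = (-0.2548, 7.296), C = (0.2548, -7.296). Equal radii place J and D the same way about Q: J = Q + 7.3·n = (38.22, 8.639), D = Q − 7.3·n = (38.73, -5.952). Then |VD| = |D − V| = 39.19.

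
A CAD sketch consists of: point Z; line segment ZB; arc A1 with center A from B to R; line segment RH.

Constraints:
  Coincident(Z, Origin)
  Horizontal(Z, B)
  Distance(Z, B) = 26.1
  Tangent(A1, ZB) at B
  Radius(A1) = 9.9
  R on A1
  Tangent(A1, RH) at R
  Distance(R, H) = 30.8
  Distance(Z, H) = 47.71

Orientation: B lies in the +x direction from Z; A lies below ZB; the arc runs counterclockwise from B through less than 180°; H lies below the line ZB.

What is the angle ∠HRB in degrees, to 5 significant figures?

129.26°

Checks: Z.y = 0.00, B.y = 0.00 ✓; |AB| = 9.900 ✓; |AR| = 9.900 ✓; ∠(AR, RH) = 90.00° ✓; |RH| = 30.80 ✓; |ZH| = 47.71 ✓.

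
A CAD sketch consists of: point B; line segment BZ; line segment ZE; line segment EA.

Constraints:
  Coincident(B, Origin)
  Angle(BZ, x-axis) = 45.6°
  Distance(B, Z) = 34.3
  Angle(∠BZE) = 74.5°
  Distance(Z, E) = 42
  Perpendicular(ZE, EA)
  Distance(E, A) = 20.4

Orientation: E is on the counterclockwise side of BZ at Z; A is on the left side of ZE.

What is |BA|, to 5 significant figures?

35.187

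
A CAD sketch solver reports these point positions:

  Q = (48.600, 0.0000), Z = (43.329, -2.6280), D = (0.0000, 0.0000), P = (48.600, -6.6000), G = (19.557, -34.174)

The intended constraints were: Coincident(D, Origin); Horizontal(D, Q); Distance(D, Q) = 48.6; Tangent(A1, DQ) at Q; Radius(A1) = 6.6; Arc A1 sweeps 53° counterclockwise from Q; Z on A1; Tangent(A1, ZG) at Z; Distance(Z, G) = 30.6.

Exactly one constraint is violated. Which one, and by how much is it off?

Distance(Z, G) = 30.6 — off by 8.90.

D = (0.00, 0.00) ✓; D.y = 0.00, Q.y = 0.00 ✓; |DQ| = 48.60 ✓; ∠(PQ, QD) = 90.00° ✓; |PQ| = 6.600 ✓; bearing(P→Z) − bearing(P→Q) = 53.00° ✓; |PZ| = 6.600 ✓; ∠(PZ, ZG) = 90.00° ✓; |ZG| = 39.50 ✗.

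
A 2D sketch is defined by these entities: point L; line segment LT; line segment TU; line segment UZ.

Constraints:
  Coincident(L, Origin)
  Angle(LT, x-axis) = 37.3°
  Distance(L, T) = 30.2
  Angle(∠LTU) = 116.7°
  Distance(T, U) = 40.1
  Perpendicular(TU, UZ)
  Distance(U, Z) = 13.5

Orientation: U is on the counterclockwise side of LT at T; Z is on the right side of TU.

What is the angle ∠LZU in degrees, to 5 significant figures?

52.975°

L is at the origin; LT runs at 37.3° with length 30.2, so T = 30.2·(cos 37.3°, sin 37.3°) = (24.023, 18.301). ∠LTU = 116.7°, so TU runs at 37.3° + (180° − 116.7°) = 100.60° from the x-axis; with |TU| = 40.1, U = T + 40.1·(cos 100.60°, sin 100.60°) = (16.647, 57.717). TU ⟂ UZ; with |UZ| = 13.5 on the right of TU, Z = U + 13.5·(0.98294, 0.18395) = (29.916, 60.200). Then cos ∠LZU = ZL·ZU / (|ZL||ZU|), giving 52.975°.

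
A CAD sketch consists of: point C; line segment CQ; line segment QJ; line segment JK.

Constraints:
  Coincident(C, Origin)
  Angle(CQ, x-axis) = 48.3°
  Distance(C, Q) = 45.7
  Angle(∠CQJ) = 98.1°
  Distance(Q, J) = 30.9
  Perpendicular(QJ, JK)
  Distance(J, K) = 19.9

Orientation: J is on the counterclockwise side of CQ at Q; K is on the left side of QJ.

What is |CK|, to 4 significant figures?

45.13

∠CQJ = 98.1°, so QJ runs at 48.3° + (180° − 98.1°) = 130.2° from the x-axis; with |QJ| = 30.9, J = Q + 30.9·(cos 130.2°, sin 130.2°) = (10.46, 57.72). The perpendicularity gives JK at right angles to QJ; with |JK| = 19.9 on the left of QJ, K = J + 19.9·(-0.7638, -0.6455) = (-4.743, 44.88). Then |CK| = |K − C| = 45.13.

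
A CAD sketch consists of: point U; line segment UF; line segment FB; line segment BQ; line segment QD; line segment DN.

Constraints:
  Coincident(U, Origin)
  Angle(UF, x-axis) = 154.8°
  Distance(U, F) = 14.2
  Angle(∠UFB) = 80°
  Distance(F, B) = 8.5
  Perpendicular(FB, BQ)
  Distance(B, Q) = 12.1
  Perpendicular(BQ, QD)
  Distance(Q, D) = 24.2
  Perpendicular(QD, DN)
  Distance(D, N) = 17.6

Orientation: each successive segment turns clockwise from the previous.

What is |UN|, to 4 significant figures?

26.64

U is at the origin; UF runs at 154.8° with length 14.2, so F = (-12.85, 6.046). ∠UFB = 80.0° gives FB at 54.80° from the x-axis; with |FB| = 8.5, B = (-7.949, 12.99). The perpendicularity gives BQ at right angles to FB, so BQ runs at -35.20°; with |BQ| = 12.1, Q = (1.939, 6.017). BQ is perpendicular to QD, so QD runs at -125.2°; with |QD| = 24.2, D = (-12.01, -13.76). The perpendicularity gives DN at right angles to QD, so DN runs at 144.8°; with |DN| = 17.6, N = (-26.39, -3.613). Then |UN| = |N − U| = 26.64.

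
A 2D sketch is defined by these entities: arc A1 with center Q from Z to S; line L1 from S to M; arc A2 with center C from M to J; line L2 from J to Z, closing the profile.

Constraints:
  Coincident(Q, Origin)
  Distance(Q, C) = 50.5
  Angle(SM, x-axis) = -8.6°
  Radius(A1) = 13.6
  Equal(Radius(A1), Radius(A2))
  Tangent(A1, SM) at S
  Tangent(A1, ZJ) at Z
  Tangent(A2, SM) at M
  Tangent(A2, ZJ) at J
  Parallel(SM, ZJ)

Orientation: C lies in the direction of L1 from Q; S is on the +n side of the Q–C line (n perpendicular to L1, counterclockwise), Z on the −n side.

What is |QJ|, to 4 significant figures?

52.30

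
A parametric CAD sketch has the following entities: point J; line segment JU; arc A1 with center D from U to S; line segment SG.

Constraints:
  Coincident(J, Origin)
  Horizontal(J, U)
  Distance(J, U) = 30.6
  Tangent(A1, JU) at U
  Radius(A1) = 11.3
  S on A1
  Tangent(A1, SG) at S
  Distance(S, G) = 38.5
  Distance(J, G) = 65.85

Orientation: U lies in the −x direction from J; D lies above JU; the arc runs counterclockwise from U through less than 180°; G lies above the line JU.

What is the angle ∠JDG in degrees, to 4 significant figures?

129.4°

J is at the origin; JU is horizontal with |JU| = 30.6 and U on the −x side, so U = (-30.60, 0.000). Since A1 is tangent to JU there, DU ⟂ JU, so D = U + (0, 11.3) = (-30.60, 11.30). Since DS ⟂ SG (tangency), |DG| = √(11.3² + 38.5²) = 40.12 regardless of where S sits on A1. So G lies on both circle(J, 65.85) and circle(D, 40.12); the above-JU intersection is G = (-43.76, 49.20). S is the foot of the tangent from G: S = (-21.40, 17.86).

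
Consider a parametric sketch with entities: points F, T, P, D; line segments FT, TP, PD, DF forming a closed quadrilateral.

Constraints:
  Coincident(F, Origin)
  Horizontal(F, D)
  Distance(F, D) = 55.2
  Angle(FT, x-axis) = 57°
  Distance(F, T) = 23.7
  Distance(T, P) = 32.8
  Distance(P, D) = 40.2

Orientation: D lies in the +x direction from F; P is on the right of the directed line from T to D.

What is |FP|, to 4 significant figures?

21.23

Checks: |TP| = 32.80 ✓; |PD| = 40.20 ✓.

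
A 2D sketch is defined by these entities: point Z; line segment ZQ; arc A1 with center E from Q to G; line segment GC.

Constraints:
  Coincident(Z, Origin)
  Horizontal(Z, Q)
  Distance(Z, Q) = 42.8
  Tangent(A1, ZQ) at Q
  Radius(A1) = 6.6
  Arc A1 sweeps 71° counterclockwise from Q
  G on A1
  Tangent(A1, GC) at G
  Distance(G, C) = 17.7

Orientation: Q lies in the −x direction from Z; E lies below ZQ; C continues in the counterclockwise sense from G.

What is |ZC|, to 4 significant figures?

58.76

On A1, Q sits at bearing 90° from E; a 71° counterclockwise sweep puts G at bearing 161°, so G = E + 6.6·(cos 161°, sin 161°) = (-49.04, -4.451). Tangency of A1 to GC means the radius EG is perpendicular to GC, so GC runs along (−sin 161°, cos 161°); with |GC| = 17.7, C = (-54.80, -21.19). Then |ZC| = |C − Z| = 58.76.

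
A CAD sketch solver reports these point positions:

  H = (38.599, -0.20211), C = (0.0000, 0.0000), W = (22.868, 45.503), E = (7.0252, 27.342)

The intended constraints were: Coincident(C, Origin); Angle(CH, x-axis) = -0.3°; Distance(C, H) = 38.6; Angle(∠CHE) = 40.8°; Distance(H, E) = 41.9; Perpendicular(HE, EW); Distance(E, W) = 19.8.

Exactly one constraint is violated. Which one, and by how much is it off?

Distance(E, W) = 19.8 — off by 4.30.

C = (0.00, 0.00) ✓; CH at -0.3000° ✓; |CH| = 38.60 ✓; ∠CHE = 40.80° ✓; |HE| = 41.90 ✓; ∠(HE, EW) = 90.00° ✓; |EW| = 24.10 ✗.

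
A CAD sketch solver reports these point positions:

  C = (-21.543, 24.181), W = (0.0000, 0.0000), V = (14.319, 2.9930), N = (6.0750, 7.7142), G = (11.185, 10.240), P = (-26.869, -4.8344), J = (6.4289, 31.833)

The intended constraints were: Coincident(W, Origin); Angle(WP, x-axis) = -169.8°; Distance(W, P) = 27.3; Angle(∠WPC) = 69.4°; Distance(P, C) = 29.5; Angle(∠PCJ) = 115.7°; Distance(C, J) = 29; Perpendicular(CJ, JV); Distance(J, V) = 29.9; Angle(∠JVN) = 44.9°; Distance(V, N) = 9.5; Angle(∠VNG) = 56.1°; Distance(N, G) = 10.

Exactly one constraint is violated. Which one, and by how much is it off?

Distance(N, G) = 10 — off by 4.30.

W = (0.00, 0.00) ✓; WP at -169.8° ✓; |WP| = 27.30 ✓; ∠WPC = 69.40° ✓; |PC| = 29.50 ✓; ∠PCJ = 115.7° ✓; |CJ| = 29.00 ✓; ∠(CJ, JV) = 90.00° ✓; |JV| = 29.90 ✓; ∠JVN = 44.90° ✓; |VN| = 9.500 ✓; ∠VNG = 56.10° ✓; |NG| = 5.700 ✗.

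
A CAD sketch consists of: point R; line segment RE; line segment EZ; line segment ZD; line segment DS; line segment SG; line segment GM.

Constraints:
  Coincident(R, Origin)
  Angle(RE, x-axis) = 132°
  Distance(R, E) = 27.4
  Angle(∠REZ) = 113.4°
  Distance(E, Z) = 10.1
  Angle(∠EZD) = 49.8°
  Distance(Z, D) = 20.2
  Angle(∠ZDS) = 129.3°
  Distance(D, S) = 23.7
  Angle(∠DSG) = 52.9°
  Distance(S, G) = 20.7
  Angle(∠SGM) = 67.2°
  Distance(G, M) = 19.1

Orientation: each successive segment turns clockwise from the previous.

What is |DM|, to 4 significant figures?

1.635

∠DSG = 52.9° gives SG at 117.4° from the x-axis; with |SG| = 20.7, G = (-25.26, 8.254). ∠SGM = 67.2° gives GM at 4.600° from the x-axis; with |GM| = 19.1, M = (-6.220, 9.786). Then |DM| = |M − D| = 1.635.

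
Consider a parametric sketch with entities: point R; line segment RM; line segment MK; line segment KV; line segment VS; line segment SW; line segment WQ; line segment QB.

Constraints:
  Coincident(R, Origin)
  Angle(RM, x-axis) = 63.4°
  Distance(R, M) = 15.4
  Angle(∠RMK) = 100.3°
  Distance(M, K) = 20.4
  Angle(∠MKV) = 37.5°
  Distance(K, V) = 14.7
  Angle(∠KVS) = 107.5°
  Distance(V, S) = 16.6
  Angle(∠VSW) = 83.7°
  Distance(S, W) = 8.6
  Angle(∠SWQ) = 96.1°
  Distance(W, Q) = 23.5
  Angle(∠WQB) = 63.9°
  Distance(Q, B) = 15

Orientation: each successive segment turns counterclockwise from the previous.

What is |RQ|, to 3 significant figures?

24.4

R is at the origin; RM runs at 63.4° with length 15.4, so M = (6.90, 13.8). ∠RMK = 100.3° gives MK at 143° from the x-axis; with |MK| = 20.4, K = (-9.42, 26.0). ∠MKV = 37.5° gives KV at -74.4° from the x-axis; with |KV| = 14.7, V = (-5.46, 11.9). ∠KVS = 107.5° gives VS at -1.90° from the x-axis; with |VS| = 16.6, S = (11.1, 11.3). ∠VSW = 83.7° gives SW at 94.4° from the x-axis; with |SW| = 8.6, W = (10.5, 19.9). ∠SWQ = 96.1° gives WQ at 178° from the x-axis; with |WQ| = 23.5, Q = (-13.0, 20.6). Then |RQ| = |Q − R| = 24.4.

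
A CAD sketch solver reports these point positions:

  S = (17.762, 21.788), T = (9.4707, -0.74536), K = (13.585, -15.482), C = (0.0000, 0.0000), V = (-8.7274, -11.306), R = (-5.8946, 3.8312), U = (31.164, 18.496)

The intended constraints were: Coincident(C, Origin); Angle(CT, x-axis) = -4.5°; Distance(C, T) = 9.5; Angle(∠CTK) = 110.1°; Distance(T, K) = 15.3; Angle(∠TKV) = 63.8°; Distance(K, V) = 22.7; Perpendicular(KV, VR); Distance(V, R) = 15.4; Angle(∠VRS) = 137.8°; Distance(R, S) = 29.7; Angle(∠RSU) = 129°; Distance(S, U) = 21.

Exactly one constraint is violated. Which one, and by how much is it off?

Distance(S, U) = 21 — off by 7.20.

C = (0.00, 0.00) ✓; CT at -4.500° ✓; |CT| = 9.500 ✓; ∠CTK = 110.1° ✓; |TK| = 15.30 ✓; ∠TKV = 63.80° ✓; |KV| = 22.70 ✓; ∠(KV, VR) = 90.00° ✓; |VR| = 15.40 ✓; ∠VRS = 137.8° ✓; |RS| = 29.70 ✓; ∠RSU = 129.0° ✓; |SU| = 13.80 ✗.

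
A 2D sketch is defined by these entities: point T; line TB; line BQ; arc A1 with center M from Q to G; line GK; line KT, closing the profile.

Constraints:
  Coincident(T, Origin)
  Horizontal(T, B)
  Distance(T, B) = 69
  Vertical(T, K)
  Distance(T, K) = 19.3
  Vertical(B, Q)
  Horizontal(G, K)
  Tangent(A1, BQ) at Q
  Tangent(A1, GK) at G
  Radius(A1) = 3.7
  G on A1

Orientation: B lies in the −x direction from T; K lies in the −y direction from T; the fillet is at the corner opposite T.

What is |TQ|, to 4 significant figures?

70.74

T is at the origin; T and B share the same y with |TB| = 69.0 and B on the −x side, so B = (-69.00, 0.000). T and K share the same x with |TK| = 19.3 and K on the −y side, so K = (0.000, -19.30). The virtual corner opposite T is at (-69.00, -19.30). The tangent condition forces MQ to be normal to BQ and A1 meets GK tangentially, so MG is at right angles to GK, with radius 3.7, so the center M sits 3.7 in from both sides at M = (-65.30, -15.60). That places the tangent points at Q = (-69.00, -15.60) on BQ and G = (-65.30, -19.30) on GK. Then |TQ| = |Q − T| = 70.74.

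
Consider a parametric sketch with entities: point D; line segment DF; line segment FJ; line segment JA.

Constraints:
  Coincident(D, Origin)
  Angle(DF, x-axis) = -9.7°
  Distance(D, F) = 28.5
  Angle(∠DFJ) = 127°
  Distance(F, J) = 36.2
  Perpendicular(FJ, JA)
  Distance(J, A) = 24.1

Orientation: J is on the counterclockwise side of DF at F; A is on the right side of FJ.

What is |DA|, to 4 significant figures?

71.01

D is at the origin; DF runs at -9.7° with length 28.5, so F = 28.5·(cos -9.7°, sin -9.7°) = (28.09, -4.802). ∠DFJ = 127.0°, so FJ runs at -9.7° + (180° − 127.0°) = 43.30° from the x-axis; with |FJ| = 36.2, J = F + 36.2·(cos 43.30°, sin 43.30°) = (54.44, 20.02). FJ is perpendicular to JA; with |JA| = 24.1 on the right of FJ, A = J + 24.1·(0.6858, -0.7278) = (70.97, 2.485). Then |DA| = |A − D| = 71.01.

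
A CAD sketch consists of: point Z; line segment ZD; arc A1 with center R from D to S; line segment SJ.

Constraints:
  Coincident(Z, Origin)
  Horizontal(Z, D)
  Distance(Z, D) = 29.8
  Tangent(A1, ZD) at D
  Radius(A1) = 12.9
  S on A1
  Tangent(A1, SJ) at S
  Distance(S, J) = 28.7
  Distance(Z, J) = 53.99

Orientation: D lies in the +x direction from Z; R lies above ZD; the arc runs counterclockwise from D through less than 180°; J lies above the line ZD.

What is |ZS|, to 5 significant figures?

45.371

Z is at the origin; ZD is horizontal with |ZD| = 29.8 and D on the +x side, so D = (29.800, 0.0000). The tangent condition forces RD to be normal to ZD, so R = D + (0, 12.9) = (29.800, 12.900). Since RS ⟂ SJ (tangency), |RJ| = √(12.9² + 28.7²) = 31.466 regardless of where S sits on A1. So J lies on both circle(Z, 53.99) and circle(R, 31.466); the above-ZD intersection is J = (30.789, 44.350). S is the foot of the tangent from J: S = (41.727, 17.816).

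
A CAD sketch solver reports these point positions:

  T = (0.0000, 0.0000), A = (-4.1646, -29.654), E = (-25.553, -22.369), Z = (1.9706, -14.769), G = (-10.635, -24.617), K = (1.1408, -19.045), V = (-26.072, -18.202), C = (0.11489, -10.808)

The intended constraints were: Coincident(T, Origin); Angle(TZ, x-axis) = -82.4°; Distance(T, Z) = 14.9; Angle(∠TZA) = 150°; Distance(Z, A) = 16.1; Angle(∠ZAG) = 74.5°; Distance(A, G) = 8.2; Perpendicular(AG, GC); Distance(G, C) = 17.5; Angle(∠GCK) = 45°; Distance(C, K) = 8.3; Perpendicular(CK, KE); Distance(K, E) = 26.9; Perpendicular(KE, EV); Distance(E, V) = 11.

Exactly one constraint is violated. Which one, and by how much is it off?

Distance(E, V) = 11 — off by 6.80.

T = (0.00, 0.00) ✓; TZ at -82.40° ✓; |TZ| = 14.90 ✓; ∠TZA = 150.0° ✓; |ZA| = 16.10 ✓; ∠ZAG = 74.50° ✓; |AG| = 8.200 ✓; ∠(AG, GC) = 90.00° ✓; |GC| = 17.50 ✓; ∠GCK = 45.00° ✓; |CK| = 8.301 ✓; ∠(CK, KE) = 90.00° ✓; |KE| = 26.90 ✓; ∠(KE, EV) = 90.00° ✓; |EV| = 4.199 ✗.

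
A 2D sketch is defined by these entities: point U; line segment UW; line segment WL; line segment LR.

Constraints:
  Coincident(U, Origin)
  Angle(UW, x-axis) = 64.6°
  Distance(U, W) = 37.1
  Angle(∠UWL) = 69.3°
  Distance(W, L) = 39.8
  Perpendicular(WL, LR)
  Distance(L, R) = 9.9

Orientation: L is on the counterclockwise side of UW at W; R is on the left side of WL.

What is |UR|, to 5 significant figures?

36.434

U is at the origin; UW runs at 64.6° with length 37.1, so W = 37.1·(cos 64.6°, sin 64.6°) = (15.913, 33.514). ∠UWL = 69.3°, so WL runs at 64.6° + (180° − 69.3°) = 175.30° from the x-axis; with |WL| = 39.8, L = W + 39.8·(cos 175.30°, sin 175.30°) = (-23.753, 36.775). WL ⟂ LR; with |LR| = 9.9 on the left of WL, R = L + 9.9·(-0.081939, -0.99664) = (-24.564, 26.908). Then |UR| = |R − U| = 36.434.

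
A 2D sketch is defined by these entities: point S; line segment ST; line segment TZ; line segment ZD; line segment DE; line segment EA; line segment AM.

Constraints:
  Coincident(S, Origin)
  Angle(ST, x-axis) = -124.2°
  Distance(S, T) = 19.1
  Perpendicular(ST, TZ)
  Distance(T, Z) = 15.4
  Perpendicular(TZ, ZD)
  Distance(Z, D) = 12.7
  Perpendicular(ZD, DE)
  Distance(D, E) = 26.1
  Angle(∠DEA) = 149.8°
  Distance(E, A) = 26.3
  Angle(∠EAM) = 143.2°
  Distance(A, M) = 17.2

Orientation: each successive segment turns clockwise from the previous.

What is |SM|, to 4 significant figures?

53.57

∠DEA = 149.8° gives EA at -64.40° from the x-axis; with |EA| = 26.3, A = (16.62, -35.03). ∠EAM = 143.2° gives AM at -101.2° from the x-axis; with |AM| = 17.2, M = (13.28, -51.90). Then |SM| = |M − S| = 53.57.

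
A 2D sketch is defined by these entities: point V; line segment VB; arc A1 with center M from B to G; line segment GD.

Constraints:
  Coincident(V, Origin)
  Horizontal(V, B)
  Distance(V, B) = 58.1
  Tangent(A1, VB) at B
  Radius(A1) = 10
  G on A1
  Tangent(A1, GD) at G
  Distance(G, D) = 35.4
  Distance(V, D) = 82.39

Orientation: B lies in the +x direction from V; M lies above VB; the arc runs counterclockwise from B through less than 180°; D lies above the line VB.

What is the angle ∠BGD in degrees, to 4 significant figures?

135.7°

V is at the origin; VB is horizontal with |VB| = 58.1 and B on the +x side, so B = (58.10, 0.000). A1 meets VB tangentially, so MB is at right angles to VB, so M = B + (0, 10) = (58.10, 10.00). Since MG ⟂ GD (tangency), |MD| = √(10.0² + 35.4²) = 36.79 regardless of where G sits on A1. So D lies on both circle(V, 82.39) and circle(M, 36.79); the above-VB intersection is D = (68.91, 45.16). G is the foot of the tangent from D: G = (68.10, 9.770).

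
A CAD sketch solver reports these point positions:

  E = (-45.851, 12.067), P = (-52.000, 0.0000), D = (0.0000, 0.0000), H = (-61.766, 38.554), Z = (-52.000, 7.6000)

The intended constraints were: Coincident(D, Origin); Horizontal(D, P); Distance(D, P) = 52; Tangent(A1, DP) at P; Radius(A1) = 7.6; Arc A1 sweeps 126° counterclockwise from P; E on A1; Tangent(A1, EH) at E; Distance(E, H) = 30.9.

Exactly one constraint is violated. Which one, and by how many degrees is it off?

Tangent(A1, EH) at E — off by 5.00°.

D = (0.00, 0.00) ✓; D.y = 0.00, P.y = 0.00 ✓; |DP| = 52.00 ✓; ∠(ZP, PD) = 90.00° ✓; |ZP| = 7.600 ✓; bearing(Z→E) − bearing(Z→P) = 126.0° ✓; |ZE| = 7.600 ✓; ∠(ZE, EH) = 95.00° ✗; |EH| = 30.90 ✓.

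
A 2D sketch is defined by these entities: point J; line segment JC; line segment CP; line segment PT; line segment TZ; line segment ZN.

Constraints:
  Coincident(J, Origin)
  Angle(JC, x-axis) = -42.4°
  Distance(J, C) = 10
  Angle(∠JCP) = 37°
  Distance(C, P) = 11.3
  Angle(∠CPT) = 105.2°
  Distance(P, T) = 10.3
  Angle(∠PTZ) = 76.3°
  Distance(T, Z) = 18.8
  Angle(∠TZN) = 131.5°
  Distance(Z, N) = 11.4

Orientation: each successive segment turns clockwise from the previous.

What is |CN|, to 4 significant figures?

12.74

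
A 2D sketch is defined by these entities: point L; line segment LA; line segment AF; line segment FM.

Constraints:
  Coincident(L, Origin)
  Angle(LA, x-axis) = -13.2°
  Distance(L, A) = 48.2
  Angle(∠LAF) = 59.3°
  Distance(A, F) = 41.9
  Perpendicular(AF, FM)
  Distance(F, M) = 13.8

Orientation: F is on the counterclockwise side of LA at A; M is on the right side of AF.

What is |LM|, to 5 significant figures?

57.888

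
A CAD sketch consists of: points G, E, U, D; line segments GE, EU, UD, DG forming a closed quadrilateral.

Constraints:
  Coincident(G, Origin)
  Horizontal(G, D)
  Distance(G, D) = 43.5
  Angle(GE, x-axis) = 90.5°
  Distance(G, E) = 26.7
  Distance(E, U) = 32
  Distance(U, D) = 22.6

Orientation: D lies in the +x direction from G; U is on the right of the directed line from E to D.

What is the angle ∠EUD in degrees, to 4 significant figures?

138.9°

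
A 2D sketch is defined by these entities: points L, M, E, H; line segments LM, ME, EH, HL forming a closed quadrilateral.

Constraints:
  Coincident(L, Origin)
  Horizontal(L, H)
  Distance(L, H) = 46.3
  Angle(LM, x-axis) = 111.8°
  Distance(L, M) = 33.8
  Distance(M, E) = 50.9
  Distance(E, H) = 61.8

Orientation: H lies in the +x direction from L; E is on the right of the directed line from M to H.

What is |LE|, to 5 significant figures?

23.089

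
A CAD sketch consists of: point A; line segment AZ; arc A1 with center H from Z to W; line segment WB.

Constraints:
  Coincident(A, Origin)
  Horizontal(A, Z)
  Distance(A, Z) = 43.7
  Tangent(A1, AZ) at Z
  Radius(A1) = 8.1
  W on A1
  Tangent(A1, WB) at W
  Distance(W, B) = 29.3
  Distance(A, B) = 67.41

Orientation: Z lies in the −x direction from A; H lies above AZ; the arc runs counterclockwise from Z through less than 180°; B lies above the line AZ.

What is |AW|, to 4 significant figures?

40.09

Checks: |HW| = 8.100 ✓; ∠(HW, WB) = 90.00° ✓; |WB| = 29.30 ✓; |AB| = 67.41 ✓.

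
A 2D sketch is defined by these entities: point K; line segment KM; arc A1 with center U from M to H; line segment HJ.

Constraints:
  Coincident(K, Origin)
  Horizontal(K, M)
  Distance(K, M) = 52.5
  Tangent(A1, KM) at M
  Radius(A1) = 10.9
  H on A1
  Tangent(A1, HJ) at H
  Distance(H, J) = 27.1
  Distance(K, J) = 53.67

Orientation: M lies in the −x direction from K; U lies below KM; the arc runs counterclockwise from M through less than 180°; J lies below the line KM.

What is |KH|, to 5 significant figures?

62.608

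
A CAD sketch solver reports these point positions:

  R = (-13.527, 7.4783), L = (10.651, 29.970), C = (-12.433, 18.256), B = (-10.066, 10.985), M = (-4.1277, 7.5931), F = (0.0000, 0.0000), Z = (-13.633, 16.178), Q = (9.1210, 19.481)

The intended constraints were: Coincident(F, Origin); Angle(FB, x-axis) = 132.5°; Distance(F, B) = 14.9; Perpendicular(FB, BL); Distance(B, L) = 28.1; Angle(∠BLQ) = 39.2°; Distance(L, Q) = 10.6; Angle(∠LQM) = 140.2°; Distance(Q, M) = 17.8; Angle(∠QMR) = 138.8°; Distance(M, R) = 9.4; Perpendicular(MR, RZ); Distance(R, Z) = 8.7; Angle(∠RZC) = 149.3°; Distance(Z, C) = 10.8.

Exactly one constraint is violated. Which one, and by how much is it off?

Distance(Z, C) = 10.8 — off by 8.40.

F = (0.00, 0.00) ✓; FB at 132.5° ✓; |FB| = 14.90 ✓; ∠(FB, BL) = 90.00° ✓; |BL| = 28.10 ✓; ∠BLQ = 39.20° ✓; |LQ| = 10.60 ✓; ∠LQM = 140.2° ✓; |QM| = 17.80 ✓; ∠QMR = 138.8° ✓; |MR| = 9.400 ✓; ∠(MR, RZ) = 90.00° ✓; |RZ| = 8.700 ✓; ∠RZC = 149.3° ✓; |ZC| = 2.400 ✗.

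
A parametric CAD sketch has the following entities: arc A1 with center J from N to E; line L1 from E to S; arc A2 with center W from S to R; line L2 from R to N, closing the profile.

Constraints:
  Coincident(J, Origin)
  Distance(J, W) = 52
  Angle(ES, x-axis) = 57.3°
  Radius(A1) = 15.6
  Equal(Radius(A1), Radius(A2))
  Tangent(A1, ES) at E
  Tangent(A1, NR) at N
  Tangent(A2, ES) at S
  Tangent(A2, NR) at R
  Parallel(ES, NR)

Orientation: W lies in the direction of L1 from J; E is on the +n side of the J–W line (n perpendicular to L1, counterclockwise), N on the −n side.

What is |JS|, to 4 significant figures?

54.29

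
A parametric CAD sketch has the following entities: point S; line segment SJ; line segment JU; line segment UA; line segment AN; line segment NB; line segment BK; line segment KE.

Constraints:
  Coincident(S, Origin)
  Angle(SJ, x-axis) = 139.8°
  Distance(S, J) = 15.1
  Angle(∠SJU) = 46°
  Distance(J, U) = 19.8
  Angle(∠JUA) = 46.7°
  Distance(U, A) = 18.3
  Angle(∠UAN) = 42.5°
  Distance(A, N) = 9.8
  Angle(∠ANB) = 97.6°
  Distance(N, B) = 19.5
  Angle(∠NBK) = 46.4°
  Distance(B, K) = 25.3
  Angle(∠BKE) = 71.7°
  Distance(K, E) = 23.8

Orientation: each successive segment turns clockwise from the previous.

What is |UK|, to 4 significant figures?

22.98

S is at the origin; SJ runs at 139.8° with length 15.1, so J = (-11.53, 9.746). ∠SJU = 46.0° gives JU at 5.800° from the x-axis; with |JU| = 19.8, U = (8.165, 11.75). ∠JUA = 46.7° gives UA at -127.5° from the x-axis; with |UA| = 18.3, A = (-2.975, -2.771). ∠UAN = 42.5° gives AN at 95.00° from the x-axis; with |AN| = 9.8, N = (-3.829, 6.992). ∠ANB = 97.6° gives NB at 12.60° from the x-axis; with |NB| = 19.5, B = (15.20, 11.25). ∠NBK = 46.4° gives BK at -121.0° from the x-axis; with |BK| = 25.3, K = (2.171, -10.44). Then |UK| = |K − U| = 22.98.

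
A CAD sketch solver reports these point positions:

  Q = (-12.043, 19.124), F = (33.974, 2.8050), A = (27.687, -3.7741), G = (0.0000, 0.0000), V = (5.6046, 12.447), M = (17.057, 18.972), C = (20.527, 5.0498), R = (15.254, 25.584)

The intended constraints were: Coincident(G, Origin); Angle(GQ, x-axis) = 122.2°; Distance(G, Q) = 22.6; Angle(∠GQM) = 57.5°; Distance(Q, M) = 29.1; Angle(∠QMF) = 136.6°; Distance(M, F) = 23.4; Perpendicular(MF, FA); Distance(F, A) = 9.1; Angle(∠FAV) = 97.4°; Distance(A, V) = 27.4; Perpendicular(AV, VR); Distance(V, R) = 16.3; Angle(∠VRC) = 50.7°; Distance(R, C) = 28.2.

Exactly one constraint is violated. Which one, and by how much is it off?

Distance(R, C) = 28.2 — off by 7.00.

G = (0.00, 0.00) ✓; GQ at 122.2° ✓; |GQ| = 22.60 ✓; ∠GQM = 57.50° ✓; |QM| = 29.10 ✓; ∠QMF = 136.6° ✓; |MF| = 23.40 ✓; ∠(MF, FA) = 90.00° ✓; |FA| = 9.100 ✓; ∠FAV = 97.40° ✓; |AV| = 27.40 ✓; ∠(AV, VR) = 90.00° ✓; |VR| = 16.30 ✓; ∠VRC = 50.70° ✓; |RC| = 21.20 ✗.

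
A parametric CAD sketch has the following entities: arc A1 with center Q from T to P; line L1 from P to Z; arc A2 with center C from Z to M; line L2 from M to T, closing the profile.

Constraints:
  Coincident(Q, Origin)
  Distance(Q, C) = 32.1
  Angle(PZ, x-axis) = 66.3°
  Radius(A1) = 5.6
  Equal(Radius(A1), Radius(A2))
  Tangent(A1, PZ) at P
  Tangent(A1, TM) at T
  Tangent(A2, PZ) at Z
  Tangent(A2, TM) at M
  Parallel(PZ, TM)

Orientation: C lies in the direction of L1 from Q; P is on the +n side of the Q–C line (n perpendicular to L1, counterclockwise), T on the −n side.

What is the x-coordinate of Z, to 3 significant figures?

7.77

The slot axis is L1's direction at 66.3°, so u = (cos 66.3°, sin 66.3°) = (0.402, 0.916) and n = (−sin 66.3°, cos 66.3°) = (-0.916, 0.402). Q is at the origin and C lies 32.1 along u from Q, so C = 32.1·u = (12.9, 29.4). Tangency of A1 to both parallel lines with radius 5.6 puts P and T at Q ± 5.6·n: P = (-5.13, 2.25), T = (5.13, -2.25). Equal radii place Z and M the same way about C: Z = C + 5.6·n = (7.77, 31.6), M = C − 5.6·n = (18.0, 27.1). So Z.x = 7.77.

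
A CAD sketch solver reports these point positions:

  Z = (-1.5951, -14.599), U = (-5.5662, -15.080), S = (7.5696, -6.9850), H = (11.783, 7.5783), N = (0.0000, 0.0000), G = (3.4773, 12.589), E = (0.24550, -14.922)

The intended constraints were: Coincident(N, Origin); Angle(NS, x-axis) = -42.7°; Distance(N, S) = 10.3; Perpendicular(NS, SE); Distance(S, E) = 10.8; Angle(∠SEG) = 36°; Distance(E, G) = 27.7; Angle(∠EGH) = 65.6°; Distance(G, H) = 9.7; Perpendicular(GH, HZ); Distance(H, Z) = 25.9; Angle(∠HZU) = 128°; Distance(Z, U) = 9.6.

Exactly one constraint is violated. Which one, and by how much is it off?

Distance(Z, U) = 9.6 — off by 5.60.

N = (0.00, 0.00) ✓; NS at -42.70° ✓; |NS| = 10.30 ✓; ∠(NS, SE) = 90.00° ✓; |SE| = 10.80 ✓; ∠SEG = 36.00° ✓; |EG| = 27.70 ✓; ∠EGH = 65.60° ✓; |GH| = 9.700 ✓; ∠(GH, HZ) = 90.00° ✓; |HZ| = 25.90 ✓; ∠HZU = 128.0° ✓; |ZU| = 4.000 ✗.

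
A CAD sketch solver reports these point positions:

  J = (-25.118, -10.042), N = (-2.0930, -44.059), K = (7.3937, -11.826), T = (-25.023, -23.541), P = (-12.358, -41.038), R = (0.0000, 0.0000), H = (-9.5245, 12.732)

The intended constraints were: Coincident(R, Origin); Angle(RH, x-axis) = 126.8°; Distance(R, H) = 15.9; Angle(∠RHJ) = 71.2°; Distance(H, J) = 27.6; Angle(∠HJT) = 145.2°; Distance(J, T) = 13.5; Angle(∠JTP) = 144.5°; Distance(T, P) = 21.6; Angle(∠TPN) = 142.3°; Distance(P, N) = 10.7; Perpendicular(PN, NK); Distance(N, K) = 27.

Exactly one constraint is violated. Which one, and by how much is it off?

Distance(N, K) = 27 — off by 6.60.

R = (0.00, 0.00) ✓; RH at 126.8° ✓; |RH| = 15.90 ✓; ∠RHJ = 71.20° ✓; |HJ| = 27.60 ✓; ∠HJT = 145.2° ✓; |JT| = 13.50 ✓; ∠JTP = 144.5° ✓; |TP| = 21.60 ✓; ∠TPN = 142.3° ✓; |PN| = 10.70 ✓; ∠(PN, NK) = 90.00° ✓; |NK| = 33.60 ✗.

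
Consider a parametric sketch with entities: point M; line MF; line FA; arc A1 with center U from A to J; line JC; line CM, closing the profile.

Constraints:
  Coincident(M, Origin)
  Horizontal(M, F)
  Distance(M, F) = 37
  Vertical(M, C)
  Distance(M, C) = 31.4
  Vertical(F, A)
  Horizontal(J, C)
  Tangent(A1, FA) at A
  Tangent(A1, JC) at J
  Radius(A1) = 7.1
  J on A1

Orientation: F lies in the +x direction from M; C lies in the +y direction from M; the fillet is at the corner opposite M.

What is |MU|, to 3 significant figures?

38.5

M is at the origin; M and F share the same y with |MF| = 37.0 and F on the +x side, so F = (37.0, 0.00). MC is vertical with |MC| = 31.4 and C on the +y side, so C = (0.00, 31.4). The virtual corner opposite M is at (37.0, 31.4). Tangency of A1 to FA means the radius UA is perpendicular to FA and A1 meets JC tangentially, so UJ is at right angles to JC, with radius 7.1, so the center U sits 7.1 in from both sides at U = (29.9, 24.3). Then |MU| = |U − M| = 38.5.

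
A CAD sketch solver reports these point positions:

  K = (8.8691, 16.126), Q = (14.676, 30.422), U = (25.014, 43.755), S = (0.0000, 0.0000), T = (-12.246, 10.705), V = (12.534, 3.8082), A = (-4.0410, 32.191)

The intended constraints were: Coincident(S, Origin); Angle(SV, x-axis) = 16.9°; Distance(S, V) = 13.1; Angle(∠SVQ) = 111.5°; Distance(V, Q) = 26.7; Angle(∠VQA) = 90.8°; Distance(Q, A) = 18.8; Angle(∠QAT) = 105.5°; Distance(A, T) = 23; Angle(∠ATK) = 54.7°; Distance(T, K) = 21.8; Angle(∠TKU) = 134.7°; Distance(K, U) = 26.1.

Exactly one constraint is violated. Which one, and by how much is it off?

Distance(K, U) = 26.1 — off by 5.90.

S = (0.00, 0.00) ✓; SV at 16.90° ✓; |SV| = 13.10 ✓; ∠SVQ = 111.5° ✓; |VQ| = 26.70 ✓; ∠VQA = 90.80° ✓; |QA| = 18.80 ✓; ∠QAT = 105.5° ✓; |AT| = 23.00 ✓; ∠ATK = 54.70° ✓; |TK| = 21.80 ✓; ∠TKU = 134.7° ✓; |KU| = 32.00 ✗.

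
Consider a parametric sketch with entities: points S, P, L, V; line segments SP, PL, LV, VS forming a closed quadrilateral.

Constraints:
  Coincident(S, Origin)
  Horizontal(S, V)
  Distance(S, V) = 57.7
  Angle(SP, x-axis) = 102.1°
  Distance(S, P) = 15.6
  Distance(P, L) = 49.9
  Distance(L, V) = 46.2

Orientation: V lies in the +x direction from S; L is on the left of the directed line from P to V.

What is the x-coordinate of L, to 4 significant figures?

38.77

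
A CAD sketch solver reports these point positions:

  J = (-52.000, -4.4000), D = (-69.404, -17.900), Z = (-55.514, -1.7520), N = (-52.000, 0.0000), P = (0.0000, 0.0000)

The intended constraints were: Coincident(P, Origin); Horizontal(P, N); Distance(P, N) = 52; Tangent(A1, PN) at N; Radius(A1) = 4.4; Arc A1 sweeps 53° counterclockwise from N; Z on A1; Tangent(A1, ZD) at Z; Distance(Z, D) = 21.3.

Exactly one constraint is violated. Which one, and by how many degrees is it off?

Tangent(A1, ZD) at Z — off by 3.70°.

P = (0.00, 0.00) ✓; P.y = 0.00, N.y = 0.00 ✓; |PN| = 52.00 ✓; ∠(JN, NP) = 90.00° ✓; |JN| = 4.400 ✓; bearing(J→Z) − bearing(J→N) = 53.00° ✓; |JZ| = 4.400 ✓; ∠(JZ, ZD) = 93.70° ✗; |ZD| = 21.30 ✓.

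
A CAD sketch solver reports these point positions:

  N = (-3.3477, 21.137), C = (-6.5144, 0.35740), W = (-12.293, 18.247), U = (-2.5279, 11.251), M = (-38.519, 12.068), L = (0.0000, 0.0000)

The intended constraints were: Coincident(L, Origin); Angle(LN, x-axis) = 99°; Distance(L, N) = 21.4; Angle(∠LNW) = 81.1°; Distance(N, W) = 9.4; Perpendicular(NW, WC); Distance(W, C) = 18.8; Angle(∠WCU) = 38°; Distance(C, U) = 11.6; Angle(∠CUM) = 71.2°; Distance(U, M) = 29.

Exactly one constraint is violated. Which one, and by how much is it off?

Distance(U, M) = 29 — off by 7.00.

L = (0.00, 0.00) ✓; LN at 99.00° ✓; |LN| = 21.40 ✓; ∠LNW = 81.10° ✓; |NW| = 9.401 ✓; ∠(NW, WC) = 90.00° ✓; |WC| = 18.80 ✓; ∠WCU = 38.00° ✓; |CU| = 11.60 ✓; ∠CUM = 71.20° ✓; |UM| = 36.00 ✗.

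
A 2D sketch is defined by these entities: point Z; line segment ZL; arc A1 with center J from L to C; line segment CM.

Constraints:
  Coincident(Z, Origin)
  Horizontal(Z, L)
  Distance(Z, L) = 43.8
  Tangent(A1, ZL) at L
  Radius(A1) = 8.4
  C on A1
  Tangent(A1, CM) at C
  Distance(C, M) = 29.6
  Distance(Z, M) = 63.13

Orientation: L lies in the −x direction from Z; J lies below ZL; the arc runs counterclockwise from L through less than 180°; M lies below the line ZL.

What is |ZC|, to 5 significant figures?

52.951

Checks: Z = (0.00, 0.00) ✓; |JC| = 8.400 ✓; ∠(JC, CM) = 90.00° ✓; |CM| = 29.60 ✓; |ZM| = 63.13 ✓.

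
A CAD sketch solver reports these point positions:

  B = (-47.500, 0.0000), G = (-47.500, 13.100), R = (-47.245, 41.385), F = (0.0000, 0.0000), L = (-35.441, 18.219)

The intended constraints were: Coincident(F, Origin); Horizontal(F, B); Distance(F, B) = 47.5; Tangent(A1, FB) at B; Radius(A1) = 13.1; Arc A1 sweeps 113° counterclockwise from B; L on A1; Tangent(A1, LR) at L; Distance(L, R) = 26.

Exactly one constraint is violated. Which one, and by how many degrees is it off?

Tangent(A1, LR) at L — off by 4.00°.

F = (0.00, 0.00) ✓; F.y = 0.00, B.y = 0.00 ✓; |FB| = 47.50 ✓; ∠(GB, BF) = 90.00° ✓; |GB| = 13.10 ✓; bearing(G→L) − bearing(G→B) = 113.0° ✓; |GL| = 13.10 ✓; ∠(GL, LR) = 86.00° ✗; |LR| = 26.00 ✓.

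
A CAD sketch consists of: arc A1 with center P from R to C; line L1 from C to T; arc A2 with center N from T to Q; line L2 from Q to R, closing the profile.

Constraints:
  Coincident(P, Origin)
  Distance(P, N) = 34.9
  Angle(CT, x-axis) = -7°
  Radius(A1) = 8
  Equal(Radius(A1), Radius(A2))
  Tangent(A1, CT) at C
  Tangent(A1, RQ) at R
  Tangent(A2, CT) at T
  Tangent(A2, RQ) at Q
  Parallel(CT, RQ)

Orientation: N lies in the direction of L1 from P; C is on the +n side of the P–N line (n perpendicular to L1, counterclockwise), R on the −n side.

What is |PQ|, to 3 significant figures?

35.8

The slot axis is L1's direction at -7.0°, so u = (cos -7.0°, sin -7.0°) = (0.993, -0.122) and n = (−sin -7.0°, cos -7.0°) = (0.122, 0.993). P is at the origin and N lies 34.9 along u from P, so N = 34.9·u = (34.6, -4.25). Tangency of A1 to both parallel lines with radius 8.0 puts C and R at P ± 8.0·n: C = (0.975, 7.94), R = (-0.975, -7.94). Equal radii place T and Q the same way about N: T = N + 8.0·n = (35.6, 3.69), Q = N − 8.0·n = (33.7, -12.2). Then |PQ| = |Q − P| = 35.8.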